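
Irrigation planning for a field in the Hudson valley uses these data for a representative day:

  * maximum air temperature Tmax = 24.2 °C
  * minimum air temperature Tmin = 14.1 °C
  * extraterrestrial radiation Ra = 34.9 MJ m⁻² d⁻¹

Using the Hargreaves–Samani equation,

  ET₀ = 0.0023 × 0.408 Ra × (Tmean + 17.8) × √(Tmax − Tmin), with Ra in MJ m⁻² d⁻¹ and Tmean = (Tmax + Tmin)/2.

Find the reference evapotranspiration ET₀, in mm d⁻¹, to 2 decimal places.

Tmean = (24.2 + 14.1)/2 = 19.15 °C
0.408 Ra = 0.408 × 34.9 = 14.2392 mm/d equivalent
ET₀ = 0.0023 × 14.2392 × (19.15 + 17.8) × √10.1 = 0.0023 × 14.2392 × 36.95 × 3.1780 = 3.8458 mm/d

3.85 mm d⁻¹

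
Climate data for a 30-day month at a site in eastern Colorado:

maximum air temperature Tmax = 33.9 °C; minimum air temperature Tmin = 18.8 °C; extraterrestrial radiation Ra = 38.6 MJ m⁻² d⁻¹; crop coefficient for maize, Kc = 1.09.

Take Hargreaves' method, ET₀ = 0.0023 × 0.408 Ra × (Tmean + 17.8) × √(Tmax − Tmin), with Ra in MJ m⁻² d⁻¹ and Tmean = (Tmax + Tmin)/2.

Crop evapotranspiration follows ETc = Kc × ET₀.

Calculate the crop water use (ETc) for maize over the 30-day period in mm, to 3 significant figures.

Tmean = (33.9 + 18.8)/2 = 26.35 °C
0.408 Ra = 0.408 × 38.6 = 15.7488 mm/d equivalent
ET₀ = 0.0023 × 15.7488 × (26.35 + 17.8) × √15.1 = 0.0023 × 15.7488 × 44.15 × 3.8859 = 6.2144 mm/d
ETc = Kc × ET₀ = 1.09 × 6.2144 = 6.7737 mm/d
Over 30 days: 6.7737 × 30 = 203.211 mm

203 mm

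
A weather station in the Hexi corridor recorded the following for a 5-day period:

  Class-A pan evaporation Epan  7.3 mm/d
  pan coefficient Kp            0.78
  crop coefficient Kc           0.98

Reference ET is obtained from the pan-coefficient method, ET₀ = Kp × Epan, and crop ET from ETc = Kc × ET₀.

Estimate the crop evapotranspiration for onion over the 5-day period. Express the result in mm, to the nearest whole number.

ET₀ = 0.78 × 7.3 = 5.6940 mm/d
ETc = Kc × ET₀ = 0.98 × 5.6940 = 5.5801 mm/d
Over 5 days: 5.5801 × 5 = 27.901 mm

28 mm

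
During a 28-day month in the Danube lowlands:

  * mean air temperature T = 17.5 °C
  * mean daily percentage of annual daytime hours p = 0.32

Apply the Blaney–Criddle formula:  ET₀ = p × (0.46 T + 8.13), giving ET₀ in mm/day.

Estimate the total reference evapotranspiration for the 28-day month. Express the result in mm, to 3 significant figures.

145 mm

ET₀ = 0.32 × (0.46 × 17.5 + 8.13) = 0.32 × 16.180 = 5.1776 mm/d
Monthly total = 5.1776 × 28 = 144.973 mm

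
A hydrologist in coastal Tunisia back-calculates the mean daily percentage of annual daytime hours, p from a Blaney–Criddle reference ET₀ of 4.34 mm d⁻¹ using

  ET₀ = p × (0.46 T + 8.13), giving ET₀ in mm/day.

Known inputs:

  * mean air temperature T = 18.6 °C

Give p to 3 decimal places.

0.260

p = ET₀ / (0.46 T + 8.13) = 4.34 / (0.46 × 18.6 + 8.13) = 4.34 / 16.686 = 0.2601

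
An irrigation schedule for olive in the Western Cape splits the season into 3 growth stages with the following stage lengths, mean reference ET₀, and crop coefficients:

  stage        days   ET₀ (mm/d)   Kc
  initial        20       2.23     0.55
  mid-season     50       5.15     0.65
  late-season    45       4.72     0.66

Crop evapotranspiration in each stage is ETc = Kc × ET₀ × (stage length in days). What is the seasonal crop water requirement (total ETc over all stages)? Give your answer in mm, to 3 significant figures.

332 mm

initial: 0.55 × 2.23 × 20 = 24.53 mm
mid-season: 0.65 × 5.15 × 50 = 167.38 mm
late-season: 0.66 × 4.72 × 45 = 140.18 mm
Seasonal total = 332.09 mm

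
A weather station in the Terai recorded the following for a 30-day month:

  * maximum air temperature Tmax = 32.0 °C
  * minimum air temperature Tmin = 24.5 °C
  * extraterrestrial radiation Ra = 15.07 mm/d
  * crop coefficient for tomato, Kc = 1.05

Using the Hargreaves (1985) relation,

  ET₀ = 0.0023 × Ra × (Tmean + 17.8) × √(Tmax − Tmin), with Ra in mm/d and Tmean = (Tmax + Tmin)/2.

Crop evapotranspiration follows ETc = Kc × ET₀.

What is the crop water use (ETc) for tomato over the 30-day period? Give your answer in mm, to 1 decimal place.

137.7 mm

Tmean = (32.0 + 24.5)/2 = 28.25 °C
ET₀ = 0.0023 × 15.07 × (28.25 + 17.8) × √7.5 = 0.0023 × 15.07 × 46.05 × 2.7386 = 4.3712 mm/d
ETc = Kc × ET₀ = 1.05 × 4.3712 = 4.5898 mm/d
Over 30 days: 4.5898 × 30 = 137.694 mm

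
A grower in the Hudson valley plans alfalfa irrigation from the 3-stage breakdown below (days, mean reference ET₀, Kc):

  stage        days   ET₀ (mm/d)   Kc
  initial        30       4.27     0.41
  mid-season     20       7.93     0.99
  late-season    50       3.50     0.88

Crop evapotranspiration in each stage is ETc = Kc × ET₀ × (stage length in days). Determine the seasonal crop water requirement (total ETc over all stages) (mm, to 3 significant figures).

initial: 0.41 × 4.27 × 30 = 52.52 mm
mid-season: 0.99 × 7.93 × 20 = 157.01 mm
late-season: 0.88 × 3.50 × 50 = 154.00 mm
Seasonal total = 363.53 mm

364 mm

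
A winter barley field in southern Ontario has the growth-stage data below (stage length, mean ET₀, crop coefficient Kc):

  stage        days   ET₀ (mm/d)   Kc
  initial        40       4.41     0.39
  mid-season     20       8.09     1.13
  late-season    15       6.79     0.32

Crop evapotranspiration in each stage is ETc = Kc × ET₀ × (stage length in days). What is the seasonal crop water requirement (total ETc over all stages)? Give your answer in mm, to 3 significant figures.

initial: 0.39 × 4.41 × 40 = 68.80 mm
mid-season: 1.13 × 8.09 × 20 = 182.83 mm
late-season: 0.32 × 6.79 × 15 = 32.59 mm
Seasonal total = 284.22 mm

284 mm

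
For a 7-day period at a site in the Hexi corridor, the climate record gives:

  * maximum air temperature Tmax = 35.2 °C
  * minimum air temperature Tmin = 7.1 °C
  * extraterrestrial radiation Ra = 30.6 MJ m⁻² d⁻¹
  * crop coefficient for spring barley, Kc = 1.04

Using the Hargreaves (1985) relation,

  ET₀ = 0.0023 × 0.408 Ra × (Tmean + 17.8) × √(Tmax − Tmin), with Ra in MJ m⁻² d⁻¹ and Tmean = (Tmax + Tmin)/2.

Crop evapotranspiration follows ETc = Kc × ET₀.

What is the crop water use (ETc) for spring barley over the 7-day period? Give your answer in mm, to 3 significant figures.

Tmean = (35.2 + 7.1)/2 = 21.15 °C
0.408 Ra = 0.408 × 30.6 = 12.4848 mm/d equivalent
ET₀ = 0.0023 × 12.4848 × (21.15 + 17.8) × √28.1 = 0.0023 × 12.4848 × 38.95 × 5.3009 = 5.9288 mm/d
ETc = Kc × ET₀ = 1.04 × 5.9288 = 6.1660 mm/d
Over 7 days: 6.1660 × 7 = 43.162 mm

43.2 mm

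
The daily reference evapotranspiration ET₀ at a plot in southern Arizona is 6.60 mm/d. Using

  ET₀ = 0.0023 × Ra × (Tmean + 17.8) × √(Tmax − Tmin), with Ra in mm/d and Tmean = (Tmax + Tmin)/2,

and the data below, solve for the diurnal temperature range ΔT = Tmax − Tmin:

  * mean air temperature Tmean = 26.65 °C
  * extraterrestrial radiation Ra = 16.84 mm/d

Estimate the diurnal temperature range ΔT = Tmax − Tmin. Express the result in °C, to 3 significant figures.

14.7 °C

√ΔT = ET₀ / [0.0023 × Ra × (Tmean+17.8)] = 6.60 / (0.0023 × 16.84 × 44.45) = 3.8336
ΔT = 3.8336² = 14.696 °C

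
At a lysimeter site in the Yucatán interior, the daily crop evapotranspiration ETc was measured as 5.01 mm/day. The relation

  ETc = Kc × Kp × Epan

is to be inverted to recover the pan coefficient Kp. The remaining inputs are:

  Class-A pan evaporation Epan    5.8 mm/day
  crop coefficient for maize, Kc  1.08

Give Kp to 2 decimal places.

0.80

ETc = Kc × Kp × Epan  ⇒  Kp = ETc / (Kc × Epan)
Kp = 5.01 / (1.08 × 5.8) = 5.01 / 6.264 = 0.7998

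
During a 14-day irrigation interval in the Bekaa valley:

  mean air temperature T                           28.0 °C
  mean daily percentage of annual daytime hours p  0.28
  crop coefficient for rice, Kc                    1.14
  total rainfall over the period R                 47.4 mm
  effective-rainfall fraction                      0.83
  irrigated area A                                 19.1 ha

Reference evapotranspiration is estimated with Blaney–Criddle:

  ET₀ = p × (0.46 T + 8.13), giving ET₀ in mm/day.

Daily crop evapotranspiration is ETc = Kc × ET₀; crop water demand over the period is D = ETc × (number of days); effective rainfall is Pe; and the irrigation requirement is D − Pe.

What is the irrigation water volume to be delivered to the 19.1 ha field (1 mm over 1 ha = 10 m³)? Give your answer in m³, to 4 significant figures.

ET₀ = 0.28 × (0.46 × 28.0 + 8.13) = 0.28 × 21.010 = 5.8828 mm/d
ETc = Kc × ET₀ = 1.14 × 5.8828 = 6.7064 mm/d
Crop demand D = ETc × 14 d = 6.7064 × 14 = 93.890 mm
Pe = 0.83 × 47.4 = 39.342 mm
D − Pe = 93.890 − 39.342 = 54.548 mm
Volume = 54.548 mm × 19.1 ha × 10 = 10418.7 m³

10420 m³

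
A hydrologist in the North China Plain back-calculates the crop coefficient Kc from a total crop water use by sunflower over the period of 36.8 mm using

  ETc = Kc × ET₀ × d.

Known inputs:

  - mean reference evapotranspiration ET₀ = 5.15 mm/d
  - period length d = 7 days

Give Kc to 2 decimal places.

ETc = Kc × ET₀ × d  ⇒  Kc = ETc / (ET₀ × d)
Kc = 36.8 / (5.15 × 7) = 36.8 / 36.05 = 1.0208

1.02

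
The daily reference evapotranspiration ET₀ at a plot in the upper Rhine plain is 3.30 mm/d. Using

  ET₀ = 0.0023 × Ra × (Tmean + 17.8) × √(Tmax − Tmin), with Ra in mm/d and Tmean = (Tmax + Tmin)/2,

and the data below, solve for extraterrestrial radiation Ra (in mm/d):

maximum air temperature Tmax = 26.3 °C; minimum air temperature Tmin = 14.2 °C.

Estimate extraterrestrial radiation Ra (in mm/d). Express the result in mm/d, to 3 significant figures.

Tmean = 20.25 °C; √ΔT = 3.4785
Ra = ET₀ / [0.0023 × (Tmean+17.8) × √ΔT] = 3.30 / (0.0023 × 38.05 × 3.4785) = 10.840 mm/d

10.8 mm/d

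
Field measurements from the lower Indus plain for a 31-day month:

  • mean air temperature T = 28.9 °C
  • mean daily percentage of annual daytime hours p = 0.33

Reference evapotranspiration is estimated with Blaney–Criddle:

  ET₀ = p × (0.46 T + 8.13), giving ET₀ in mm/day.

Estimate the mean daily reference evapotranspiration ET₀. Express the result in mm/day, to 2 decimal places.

ET₀ = 0.33 × (0.46 × 28.9 + 8.13) = 0.33 × 21.424 = 7.0699 mm/d

7.07 mm/day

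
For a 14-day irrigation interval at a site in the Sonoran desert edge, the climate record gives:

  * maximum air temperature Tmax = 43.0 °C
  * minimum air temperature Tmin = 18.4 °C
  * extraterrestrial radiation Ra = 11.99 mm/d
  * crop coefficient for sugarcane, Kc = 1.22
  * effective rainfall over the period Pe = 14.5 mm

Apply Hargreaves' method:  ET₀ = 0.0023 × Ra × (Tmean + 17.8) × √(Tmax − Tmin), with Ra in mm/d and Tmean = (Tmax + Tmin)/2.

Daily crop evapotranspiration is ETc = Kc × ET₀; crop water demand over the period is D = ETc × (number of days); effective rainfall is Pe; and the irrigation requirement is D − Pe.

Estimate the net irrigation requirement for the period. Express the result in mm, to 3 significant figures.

98.8 mm

Tmean = (43.0 + 18.4)/2 = 30.70 °C
ET₀ = 0.0023 × 11.99 × (30.70 + 17.8) × √24.6 = 0.0023 × 11.99 × 48.50 × 4.9598 = 6.6337 mm/d
ETc = Kc × ET₀ = 1.22 × 6.6337 = 8.0931 mm/d
Crop demand D = ETc × 14 d = 8.0931 × 14 = 113.303 mm
D − Pe = 113.303 − 14.5 = 98.803 mm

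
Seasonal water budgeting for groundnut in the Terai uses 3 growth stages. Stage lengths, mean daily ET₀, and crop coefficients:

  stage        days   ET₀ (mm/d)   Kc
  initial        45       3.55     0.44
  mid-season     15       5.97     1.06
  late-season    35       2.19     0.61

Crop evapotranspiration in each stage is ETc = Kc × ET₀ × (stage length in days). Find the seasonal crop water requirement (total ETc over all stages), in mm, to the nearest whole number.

212 mm

initial: 0.44 × 3.55 × 45 = 70.29 mm
mid-season: 1.06 × 5.97 × 15 = 94.92 mm
late-season: 0.61 × 2.19 × 35 = 46.76 mm
Seasonal total = 211.97 mm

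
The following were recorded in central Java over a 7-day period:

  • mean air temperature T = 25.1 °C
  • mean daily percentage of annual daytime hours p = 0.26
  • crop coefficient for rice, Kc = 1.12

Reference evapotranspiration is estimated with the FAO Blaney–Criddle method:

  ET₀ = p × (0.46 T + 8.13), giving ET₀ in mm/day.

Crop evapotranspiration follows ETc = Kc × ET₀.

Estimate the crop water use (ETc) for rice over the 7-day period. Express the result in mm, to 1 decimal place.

40.1 mm

ET₀ = 0.26 × (0.46 × 25.1 + 8.13) = 0.26 × 19.676 = 5.1158 mm/d
ETc = Kc × ET₀ = 1.12 × 5.1158 = 5.7297 mm/d
Over 7 days: 5.7297 × 7 = 40.108 mm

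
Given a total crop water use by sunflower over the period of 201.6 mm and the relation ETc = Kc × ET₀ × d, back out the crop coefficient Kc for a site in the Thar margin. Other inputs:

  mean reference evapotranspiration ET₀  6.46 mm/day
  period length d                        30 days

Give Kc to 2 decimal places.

1.04

ETc = Kc × ET₀ × d  ⇒  Kc = ETc / (ET₀ × d)
Kc = 201.6 / (6.46 × 30) = 201.6 / 193.80 = 1.0402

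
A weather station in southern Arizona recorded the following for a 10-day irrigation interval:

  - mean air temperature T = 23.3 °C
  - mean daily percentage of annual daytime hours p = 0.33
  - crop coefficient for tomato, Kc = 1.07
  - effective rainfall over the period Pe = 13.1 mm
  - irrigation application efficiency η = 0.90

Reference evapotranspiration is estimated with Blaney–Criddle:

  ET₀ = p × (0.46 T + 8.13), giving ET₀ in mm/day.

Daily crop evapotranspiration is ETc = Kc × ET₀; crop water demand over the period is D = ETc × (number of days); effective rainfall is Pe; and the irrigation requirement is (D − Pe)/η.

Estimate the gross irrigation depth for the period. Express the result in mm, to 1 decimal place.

ET₀ = 0.33 × (0.46 × 23.3 + 8.13) = 0.33 × 18.848 = 6.2198 mm/d
ETc = Kc × ET₀ = 1.07 × 6.2198 = 6.6552 mm/d
Crop demand D = ETc × 10 d = 6.6552 × 10 = 66.552 mm
D − Pe = 66.552 − 13.1 = 53.452 mm
Gross irrigation = 53.452 / 0.90 = 59.391 mm

59.4 mm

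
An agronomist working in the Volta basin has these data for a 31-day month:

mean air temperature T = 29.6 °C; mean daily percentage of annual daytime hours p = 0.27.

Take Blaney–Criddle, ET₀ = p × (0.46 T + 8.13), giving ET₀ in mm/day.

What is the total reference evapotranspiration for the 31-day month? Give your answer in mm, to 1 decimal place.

182.0 mm

ET₀ = 0.27 × (0.46 × 29.6 + 8.13) = 0.27 × 21.746 = 5.8714 mm/d
Monthly total = 5.8714 × 31 = 182.013 mm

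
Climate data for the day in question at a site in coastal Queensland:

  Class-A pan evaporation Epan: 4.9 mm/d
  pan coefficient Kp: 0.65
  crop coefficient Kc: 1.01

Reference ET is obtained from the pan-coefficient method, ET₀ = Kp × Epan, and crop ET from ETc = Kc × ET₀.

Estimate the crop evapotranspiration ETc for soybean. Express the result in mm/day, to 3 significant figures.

3.22 mm/day

ET₀ = 0.65 × 4.9 = 3.1850 mm/d
ETc = Kc × ET₀ = 1.01 × 3.1850 = 3.2169 mm/d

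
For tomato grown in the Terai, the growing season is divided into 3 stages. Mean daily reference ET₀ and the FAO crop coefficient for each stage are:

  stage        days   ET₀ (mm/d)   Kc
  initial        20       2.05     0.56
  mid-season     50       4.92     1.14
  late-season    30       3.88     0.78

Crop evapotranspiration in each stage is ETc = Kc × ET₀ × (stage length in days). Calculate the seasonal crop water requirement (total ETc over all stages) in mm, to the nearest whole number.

initial: 0.56 × 2.05 × 20 = 22.96 mm
mid-season: 1.14 × 4.92 × 50 = 280.44 mm
late-season: 0.78 × 3.88 × 30 = 90.79 mm
Seasonal total = 394.19 mm

394 mm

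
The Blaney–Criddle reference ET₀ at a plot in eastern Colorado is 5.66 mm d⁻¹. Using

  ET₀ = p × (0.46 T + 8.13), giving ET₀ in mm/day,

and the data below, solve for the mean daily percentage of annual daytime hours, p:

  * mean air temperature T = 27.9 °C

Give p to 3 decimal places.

0.270

p = ET₀ / (0.46 T + 8.13) = 5.66 / (0.46 × 27.9 + 8.13) = 5.66 / 20.964 = 0.2700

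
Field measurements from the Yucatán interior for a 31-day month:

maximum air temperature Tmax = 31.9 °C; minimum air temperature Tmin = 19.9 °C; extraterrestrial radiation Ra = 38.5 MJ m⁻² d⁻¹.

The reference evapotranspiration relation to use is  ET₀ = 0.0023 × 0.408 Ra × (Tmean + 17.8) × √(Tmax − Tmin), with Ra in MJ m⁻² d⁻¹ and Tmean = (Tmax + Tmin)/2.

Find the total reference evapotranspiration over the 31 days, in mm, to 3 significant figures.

Tmean = (31.9 + 19.9)/2 = 25.90 °C
0.408 Ra = 0.408 × 38.5 = 15.7080 mm/d equivalent
ET₀ = 0.0023 × 15.7080 × (25.90 + 17.8) × √12.0 = 0.0023 × 15.7080 × 43.70 × 3.4641 = 5.4692 mm/d
Over 31 days: 5.4692 × 31 = 169.545 mm

170 mm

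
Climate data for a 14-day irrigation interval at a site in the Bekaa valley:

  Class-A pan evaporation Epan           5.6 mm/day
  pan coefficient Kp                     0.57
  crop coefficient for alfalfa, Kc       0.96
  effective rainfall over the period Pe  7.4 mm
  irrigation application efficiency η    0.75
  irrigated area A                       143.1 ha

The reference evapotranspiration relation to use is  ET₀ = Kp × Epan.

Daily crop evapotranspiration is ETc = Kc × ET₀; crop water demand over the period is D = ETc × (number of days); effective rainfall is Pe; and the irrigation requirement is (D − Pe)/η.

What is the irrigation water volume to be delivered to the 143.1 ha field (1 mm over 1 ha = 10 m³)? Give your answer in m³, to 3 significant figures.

ET₀ = 0.57 × 5.6 = 3.1920 mm/d
ETc = Kc × ET₀ = 0.96 × 3.1920 = 3.0643 mm/d
Crop demand D = ETc × 14 d = 3.0643 × 14 = 42.900 mm
D − Pe = 42.900 − 7.4 = 35.500 mm
Gross irrigation = 35.500 / 0.75 = 47.333 mm
Volume = 47.333 mm × 143.1 ha × 10 = 67733.5 m³

67700 m³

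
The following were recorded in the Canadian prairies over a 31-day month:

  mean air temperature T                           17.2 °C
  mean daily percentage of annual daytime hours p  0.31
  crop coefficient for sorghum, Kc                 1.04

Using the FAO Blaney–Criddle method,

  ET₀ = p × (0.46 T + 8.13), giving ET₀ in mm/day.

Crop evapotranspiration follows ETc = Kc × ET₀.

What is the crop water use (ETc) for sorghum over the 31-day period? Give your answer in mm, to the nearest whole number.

ET₀ = 0.31 × (0.46 × 17.2 + 8.13) = 0.31 × 16.042 = 4.9730 mm/d
ETc = Kc × ET₀ = 1.04 × 4.9730 = 5.1719 mm/d
Over 31 days: 5.1719 × 31 = 160.329 mm

160 mm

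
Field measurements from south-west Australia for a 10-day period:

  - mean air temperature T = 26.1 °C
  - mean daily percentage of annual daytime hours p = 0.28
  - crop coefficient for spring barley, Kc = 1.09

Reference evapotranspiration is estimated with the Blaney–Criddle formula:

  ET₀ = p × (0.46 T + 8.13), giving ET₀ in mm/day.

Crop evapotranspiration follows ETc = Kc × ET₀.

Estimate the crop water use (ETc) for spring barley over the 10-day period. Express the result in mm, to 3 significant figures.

61.5 mm

ET₀ = 0.28 × (0.46 × 26.1 + 8.13) = 0.28 × 20.136 = 5.6381 mm/d
ETc = Kc × ET₀ = 1.09 × 5.6381 = 6.1455 mm/d
Over 10 days: 6.1455 × 10 = 61.455 mm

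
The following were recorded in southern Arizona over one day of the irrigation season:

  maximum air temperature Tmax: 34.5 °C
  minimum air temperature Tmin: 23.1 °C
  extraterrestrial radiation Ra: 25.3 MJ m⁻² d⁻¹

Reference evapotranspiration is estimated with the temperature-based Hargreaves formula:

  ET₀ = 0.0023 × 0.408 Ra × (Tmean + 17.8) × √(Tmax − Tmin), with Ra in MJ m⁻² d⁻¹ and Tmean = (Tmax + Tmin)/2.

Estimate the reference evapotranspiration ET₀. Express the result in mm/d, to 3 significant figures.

Tmean = (34.5 + 23.1)/2 = 28.80 °C
0.408 Ra = 0.408 × 25.3 = 10.3224 mm/d equivalent
ET₀ = 0.0023 × 10.3224 × (28.80 + 17.8) × √11.4 = 0.0023 × 10.3224 × 46.60 × 3.3764 = 3.7355 mm/d

3.74 mm/d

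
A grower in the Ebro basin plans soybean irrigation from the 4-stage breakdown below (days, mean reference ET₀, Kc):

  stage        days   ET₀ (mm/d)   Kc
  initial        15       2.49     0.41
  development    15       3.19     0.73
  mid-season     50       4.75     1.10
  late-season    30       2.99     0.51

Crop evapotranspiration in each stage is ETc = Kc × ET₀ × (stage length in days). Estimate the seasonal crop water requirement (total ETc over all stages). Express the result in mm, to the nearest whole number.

initial: 0.41 × 2.49 × 15 = 15.31 mm
development: 0.73 × 3.19 × 15 = 34.93 mm
mid-season: 1.10 × 4.75 × 50 = 261.25 mm
late-season: 0.51 × 2.99 × 30 = 45.75 mm
Seasonal total = 357.24 mm

357 mm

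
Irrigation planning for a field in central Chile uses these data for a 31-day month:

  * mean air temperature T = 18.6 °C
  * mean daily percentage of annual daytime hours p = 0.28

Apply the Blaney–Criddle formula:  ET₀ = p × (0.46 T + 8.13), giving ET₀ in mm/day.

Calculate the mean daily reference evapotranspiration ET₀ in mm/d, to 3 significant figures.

4.67 mm/d

ET₀ = 0.28 × (0.46 × 18.6 + 8.13) = 0.28 × 16.686 = 4.6721 mm/d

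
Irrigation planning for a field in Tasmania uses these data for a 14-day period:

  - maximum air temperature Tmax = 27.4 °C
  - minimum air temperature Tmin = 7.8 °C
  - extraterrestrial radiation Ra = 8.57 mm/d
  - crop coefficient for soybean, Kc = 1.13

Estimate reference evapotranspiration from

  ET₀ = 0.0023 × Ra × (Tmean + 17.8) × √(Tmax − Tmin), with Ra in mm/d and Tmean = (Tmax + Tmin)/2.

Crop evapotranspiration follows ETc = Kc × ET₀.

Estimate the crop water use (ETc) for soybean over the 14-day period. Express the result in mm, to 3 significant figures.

Tmean = (27.4 + 7.8)/2 = 17.60 °C
ET₀ = 0.0023 × 8.57 × (17.60 + 17.8) × √19.6 = 0.0023 × 8.57 × 35.40 × 4.4272 = 3.0892 mm/d
ETc = Kc × ET₀ = 1.13 × 3.0892 = 3.4908 mm/d
Over 14 days: 3.4908 × 14 = 48.871 mm

48.9 mm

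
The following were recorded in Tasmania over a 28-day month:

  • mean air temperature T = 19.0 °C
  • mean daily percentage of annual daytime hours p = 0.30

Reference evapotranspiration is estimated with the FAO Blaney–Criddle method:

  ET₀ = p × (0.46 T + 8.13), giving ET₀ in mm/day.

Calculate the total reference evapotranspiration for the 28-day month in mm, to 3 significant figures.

ET₀ = 0.30 × (0.46 × 19.0 + 8.13) = 0.30 × 16.870 = 5.0610 mm/d
Monthly total = 5.0610 × 28 = 141.708 mm

142 mm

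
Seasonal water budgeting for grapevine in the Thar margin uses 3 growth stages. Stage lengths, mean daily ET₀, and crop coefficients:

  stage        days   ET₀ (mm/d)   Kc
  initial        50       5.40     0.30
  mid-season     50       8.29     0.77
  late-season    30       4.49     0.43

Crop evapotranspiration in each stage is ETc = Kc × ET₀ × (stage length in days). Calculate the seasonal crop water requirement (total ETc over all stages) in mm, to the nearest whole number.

initial: 0.30 × 5.40 × 50 = 81.00 mm
mid-season: 0.77 × 8.29 × 50 = 319.17 mm
late-season: 0.43 × 4.49 × 30 = 57.92 mm
Seasonal total = 458.09 mm

458 mm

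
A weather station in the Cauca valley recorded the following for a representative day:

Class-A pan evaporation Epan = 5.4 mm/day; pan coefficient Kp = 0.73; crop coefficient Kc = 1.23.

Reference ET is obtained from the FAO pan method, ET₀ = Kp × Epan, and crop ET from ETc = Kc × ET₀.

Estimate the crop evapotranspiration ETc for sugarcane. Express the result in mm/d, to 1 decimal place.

ET₀ = 0.73 × 5.4 = 3.9420 mm/d
ETc = Kc × ET₀ = 1.23 × 3.9420 = 4.8487 mm/d

4.8 mm/d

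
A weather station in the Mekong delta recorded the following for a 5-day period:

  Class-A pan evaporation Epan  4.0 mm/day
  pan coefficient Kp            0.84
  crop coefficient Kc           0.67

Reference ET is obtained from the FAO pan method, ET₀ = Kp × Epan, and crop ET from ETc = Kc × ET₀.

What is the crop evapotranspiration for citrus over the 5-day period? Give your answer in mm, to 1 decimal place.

11.3 mm

ET₀ = 0.84 × 4.0 = 3.3600 mm/d
ETc = Kc × ET₀ = 0.67 × 3.3600 = 2.2512 mm/d
Over 5 days: 2.2512 × 5 = 11.256 mm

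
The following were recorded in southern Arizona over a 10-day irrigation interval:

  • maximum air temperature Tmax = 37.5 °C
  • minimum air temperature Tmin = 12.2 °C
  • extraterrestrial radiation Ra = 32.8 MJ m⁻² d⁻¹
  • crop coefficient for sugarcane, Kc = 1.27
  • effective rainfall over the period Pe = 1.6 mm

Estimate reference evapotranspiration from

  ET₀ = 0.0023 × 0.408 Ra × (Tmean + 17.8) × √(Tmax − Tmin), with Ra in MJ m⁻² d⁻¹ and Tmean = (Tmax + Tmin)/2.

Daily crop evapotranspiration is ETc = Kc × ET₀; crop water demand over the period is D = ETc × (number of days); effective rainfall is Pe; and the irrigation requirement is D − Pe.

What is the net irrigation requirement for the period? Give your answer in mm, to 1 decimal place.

Tmean = (37.5 + 12.2)/2 = 24.85 °C
0.408 Ra = 0.408 × 32.8 = 13.3824 mm/d equivalent
ET₀ = 0.0023 × 13.3824 × (24.85 + 17.8) × √25.3 = 0.0023 × 13.3824 × 42.65 × 5.0299 = 6.6030 mm/d
ETc = Kc × ET₀ = 1.27 × 6.6030 = 8.3858 mm/d
Crop demand D = ETc × 10 d = 8.3858 × 10 = 83.858 mm
D − Pe = 83.858 − 1.6 = 82.258 mm

82.3 mm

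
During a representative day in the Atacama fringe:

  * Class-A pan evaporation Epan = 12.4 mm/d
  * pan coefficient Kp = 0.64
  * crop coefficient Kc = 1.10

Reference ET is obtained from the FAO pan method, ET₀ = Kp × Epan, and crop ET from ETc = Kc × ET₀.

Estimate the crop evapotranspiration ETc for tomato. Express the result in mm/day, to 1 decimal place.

8.7 mm/day

ET₀ = 0.64 × 12.4 = 7.9360 mm/d
ETc = Kc × ET₀ = 1.10 × 7.9360 = 8.7296 mm/d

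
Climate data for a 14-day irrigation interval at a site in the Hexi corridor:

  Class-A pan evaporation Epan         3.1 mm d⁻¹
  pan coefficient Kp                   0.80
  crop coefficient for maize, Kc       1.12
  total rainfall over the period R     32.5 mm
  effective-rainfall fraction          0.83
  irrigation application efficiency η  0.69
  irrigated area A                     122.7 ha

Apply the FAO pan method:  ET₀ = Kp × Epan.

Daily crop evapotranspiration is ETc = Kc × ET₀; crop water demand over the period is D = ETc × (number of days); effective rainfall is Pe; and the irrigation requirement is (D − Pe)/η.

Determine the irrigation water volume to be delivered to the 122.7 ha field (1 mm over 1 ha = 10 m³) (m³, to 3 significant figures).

ET₀ = 0.80 × 3.1 = 2.4800 mm/d
ETc = Kc × ET₀ = 1.12 × 2.4800 = 2.7776 mm/d
Crop demand D = ETc × 14 d = 2.7776 × 14 = 38.886 mm
Pe = 0.83 × 32.5 = 26.975 mm
D − Pe = 38.886 − 26.975 = 11.911 mm
Gross irrigation = 11.911 / 0.69 = 17.262 mm
Volume = 17.262 mm × 122.7 ha × 10 = 21180.5 m³

21200 m³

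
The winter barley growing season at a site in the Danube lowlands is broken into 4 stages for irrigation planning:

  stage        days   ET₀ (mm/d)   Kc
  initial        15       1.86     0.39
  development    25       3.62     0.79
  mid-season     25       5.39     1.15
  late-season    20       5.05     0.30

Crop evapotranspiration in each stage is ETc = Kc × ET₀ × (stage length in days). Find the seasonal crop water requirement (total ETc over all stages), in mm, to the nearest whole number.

268 mm

initial: 0.39 × 1.86 × 15 = 10.88 mm
development: 0.79 × 3.62 × 25 = 71.50 mm
mid-season: 1.15 × 5.39 × 25 = 154.96 mm
late-season: 0.30 × 5.05 × 20 = 30.30 mm
Seasonal total = 267.64 mm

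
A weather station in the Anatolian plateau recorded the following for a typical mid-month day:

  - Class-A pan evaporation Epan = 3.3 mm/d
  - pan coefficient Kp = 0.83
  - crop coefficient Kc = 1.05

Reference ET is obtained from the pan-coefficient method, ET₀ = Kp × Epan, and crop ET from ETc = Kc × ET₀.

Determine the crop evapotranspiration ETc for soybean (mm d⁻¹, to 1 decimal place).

ET₀ = 0.83 × 3.3 = 2.7390 mm/d
ETc = Kc × ET₀ = 1.05 × 2.7390 = 2.8760 mm/d

2.9 mm d⁻¹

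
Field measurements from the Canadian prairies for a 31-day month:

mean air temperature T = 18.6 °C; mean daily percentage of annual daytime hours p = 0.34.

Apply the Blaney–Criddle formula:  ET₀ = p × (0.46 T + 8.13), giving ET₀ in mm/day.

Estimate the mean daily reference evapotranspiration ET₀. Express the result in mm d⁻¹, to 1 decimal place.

ET₀ = 0.34 × (0.46 × 18.6 + 8.13) = 0.34 × 16.686 = 5.6732 mm/d

5.7 mm d⁻¹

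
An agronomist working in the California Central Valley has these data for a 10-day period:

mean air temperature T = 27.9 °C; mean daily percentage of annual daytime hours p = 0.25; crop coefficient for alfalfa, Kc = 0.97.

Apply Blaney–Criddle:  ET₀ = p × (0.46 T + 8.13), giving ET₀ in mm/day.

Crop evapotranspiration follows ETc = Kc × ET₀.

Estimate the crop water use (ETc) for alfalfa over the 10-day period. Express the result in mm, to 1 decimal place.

50.8 mm

ET₀ = 0.25 × (0.46 × 27.9 + 8.13) = 0.25 × 20.964 = 5.2410 mm/d
ETc = Kc × ET₀ = 0.97 × 5.2410 = 5.0838 mm/d
Over 10 days: 5.0838 × 10 = 50.838 mm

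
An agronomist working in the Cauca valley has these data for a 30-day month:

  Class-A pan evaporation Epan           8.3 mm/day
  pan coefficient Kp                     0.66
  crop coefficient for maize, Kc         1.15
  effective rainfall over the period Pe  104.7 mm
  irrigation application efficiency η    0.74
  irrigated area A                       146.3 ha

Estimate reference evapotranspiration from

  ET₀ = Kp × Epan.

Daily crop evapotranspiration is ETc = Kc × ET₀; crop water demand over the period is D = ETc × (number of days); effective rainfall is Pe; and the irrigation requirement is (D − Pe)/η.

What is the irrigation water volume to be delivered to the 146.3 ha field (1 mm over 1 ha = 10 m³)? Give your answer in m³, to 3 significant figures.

ET₀ = 0.66 × 8.3 = 5.4780 mm/d
ETc = Kc × ET₀ = 1.15 × 5.4780 = 6.2997 mm/d
Crop demand D = ETc × 30 d = 6.2997 × 30 = 188.991 mm
D − Pe = 188.991 − 104.7 = 84.291 mm
Gross irrigation = 84.291 / 0.74 = 113.907 mm
Volume = 113.907 mm × 146.3 ha × 10 = 166645.9 m³

167000 m³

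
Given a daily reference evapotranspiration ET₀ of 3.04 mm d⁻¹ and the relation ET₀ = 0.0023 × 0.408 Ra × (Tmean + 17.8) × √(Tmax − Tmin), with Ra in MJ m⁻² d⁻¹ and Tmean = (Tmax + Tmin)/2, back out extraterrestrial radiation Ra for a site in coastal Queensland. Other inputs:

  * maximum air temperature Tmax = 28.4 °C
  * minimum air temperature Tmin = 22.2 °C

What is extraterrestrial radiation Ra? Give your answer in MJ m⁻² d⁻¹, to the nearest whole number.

30 MJ m⁻² d⁻¹

Tmean = (28.4+22.2)/2 = 25.30 °C; ΔT = 6.2
Ra = ET₀ / [0.0023 × 0.408 × (Tmean+17.8) × √ΔT]
   = 3.04 / (0.0023 × 0.408 × 43.10 × 2.4900) = 30.186 MJ m⁻² d⁻¹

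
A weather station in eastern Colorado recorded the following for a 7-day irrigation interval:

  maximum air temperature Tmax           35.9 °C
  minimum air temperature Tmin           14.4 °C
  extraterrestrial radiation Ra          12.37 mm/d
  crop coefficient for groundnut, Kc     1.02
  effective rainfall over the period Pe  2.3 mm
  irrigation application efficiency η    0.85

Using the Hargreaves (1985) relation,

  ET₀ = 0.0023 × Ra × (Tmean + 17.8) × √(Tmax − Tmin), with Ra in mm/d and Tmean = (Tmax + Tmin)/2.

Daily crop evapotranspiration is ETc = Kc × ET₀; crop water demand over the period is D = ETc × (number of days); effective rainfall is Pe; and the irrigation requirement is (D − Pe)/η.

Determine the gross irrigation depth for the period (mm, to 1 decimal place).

Tmean = (35.9 + 14.4)/2 = 25.15 °C
ET₀ = 0.0023 × 12.37 × (25.15 + 17.8) × √21.5 = 0.0023 × 12.37 × 42.95 × 4.6368 = 5.6660 mm/d
ETc = Kc × ET₀ = 1.02 × 5.6660 = 5.7793 mm/d
Crop demand D = ETc × 7 d = 5.7793 × 7 = 40.455 mm
D − Pe = 40.455 − 2.3 = 38.155 mm
Gross irrigation = 38.155 / 0.85 = 44.888 mm

44.9 mm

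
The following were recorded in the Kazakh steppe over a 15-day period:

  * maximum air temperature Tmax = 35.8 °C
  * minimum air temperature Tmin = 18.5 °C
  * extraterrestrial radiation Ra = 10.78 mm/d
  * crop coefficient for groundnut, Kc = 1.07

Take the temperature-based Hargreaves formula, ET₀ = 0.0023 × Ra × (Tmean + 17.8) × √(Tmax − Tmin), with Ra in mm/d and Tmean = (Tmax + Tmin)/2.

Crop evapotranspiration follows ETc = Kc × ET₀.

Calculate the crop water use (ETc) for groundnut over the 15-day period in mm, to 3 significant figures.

Tmean = (35.8 + 18.5)/2 = 27.15 °C
ET₀ = 0.0023 × 10.78 × (27.15 + 17.8) × √17.3 = 0.0023 × 10.78 × 44.95 × 4.1593 = 4.6355 mm/d
ETc = Kc × ET₀ = 1.07 × 4.6355 = 4.9600 mm/d
Over 15 days: 4.9600 × 15 = 74.400 mm

74.4 mm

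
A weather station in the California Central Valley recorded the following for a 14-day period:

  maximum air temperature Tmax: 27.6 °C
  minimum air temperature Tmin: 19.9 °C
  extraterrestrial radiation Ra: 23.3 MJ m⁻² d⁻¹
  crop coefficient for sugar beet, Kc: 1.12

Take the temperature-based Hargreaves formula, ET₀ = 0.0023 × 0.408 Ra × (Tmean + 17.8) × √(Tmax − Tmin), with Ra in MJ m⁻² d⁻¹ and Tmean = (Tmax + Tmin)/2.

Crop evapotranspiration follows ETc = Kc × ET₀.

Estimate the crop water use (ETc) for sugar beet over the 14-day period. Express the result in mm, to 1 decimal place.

39.5 mm

Tmean = (27.6 + 19.9)/2 = 23.75 °C
0.408 Ra = 0.408 × 23.3 = 9.5064 mm/d equivalent
ET₀ = 0.0023 × 9.5064 × (23.75 + 17.8) × √7.7 = 0.0023 × 9.5064 × 41.55 × 2.7749 = 2.5209 mm/d
ETc = Kc × ET₀ = 1.12 × 2.5209 = 2.8234 mm/d
Over 14 days: 2.8234 × 14 = 39.528 mm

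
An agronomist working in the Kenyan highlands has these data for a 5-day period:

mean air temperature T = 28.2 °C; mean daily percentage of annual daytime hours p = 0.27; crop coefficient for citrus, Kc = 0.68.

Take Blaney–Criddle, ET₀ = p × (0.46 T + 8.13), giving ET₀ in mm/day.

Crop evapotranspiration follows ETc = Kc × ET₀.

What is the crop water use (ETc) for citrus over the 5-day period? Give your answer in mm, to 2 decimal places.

ET₀ = 0.27 × (0.46 × 28.2 + 8.13) = 0.27 × 21.102 = 5.6975 mm/d
ETc = Kc × ET₀ = 0.68 × 5.6975 = 3.8743 mm/d
Over 5 days: 3.8743 × 5 = 19.372 mm

19.37 mm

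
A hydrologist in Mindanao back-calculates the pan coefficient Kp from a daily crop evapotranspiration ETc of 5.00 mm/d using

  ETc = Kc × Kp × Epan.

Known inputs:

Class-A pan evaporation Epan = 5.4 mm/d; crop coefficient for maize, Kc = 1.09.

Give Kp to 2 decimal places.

ETc = Kc × Kp × Epan  ⇒  Kp = ETc / (Kc × Epan)
Kp = 5.00 / (1.09 × 5.4) = 5.00 / 5.886 = 0.8495

0.85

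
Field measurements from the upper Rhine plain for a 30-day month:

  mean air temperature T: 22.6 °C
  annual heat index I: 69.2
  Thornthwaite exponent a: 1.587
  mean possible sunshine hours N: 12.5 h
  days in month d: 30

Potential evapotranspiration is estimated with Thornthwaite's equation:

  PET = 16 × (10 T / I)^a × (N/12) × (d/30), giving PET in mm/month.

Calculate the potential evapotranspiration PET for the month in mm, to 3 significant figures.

109 mm

10T/I = 10 × 22.6 / 69.2 = 3.2659
(10T/I)^a = 3.2659^1.587 = 6.5422
Uncorrected PET = 16 × 6.5422 = 104.675 mm
Correction = (N/12)(d/30) = (12.5/12)(30/30) = 1.0417
PET = 104.675 × 1.0417 = 109.040 mm/month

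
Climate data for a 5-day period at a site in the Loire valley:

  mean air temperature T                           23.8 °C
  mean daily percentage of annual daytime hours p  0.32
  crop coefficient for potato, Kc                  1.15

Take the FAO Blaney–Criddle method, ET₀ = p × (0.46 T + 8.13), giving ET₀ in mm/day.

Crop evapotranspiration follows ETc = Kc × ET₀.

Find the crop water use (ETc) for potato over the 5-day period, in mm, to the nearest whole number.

ET₀ = 0.32 × (0.46 × 23.8 + 8.13) = 0.32 × 19.078 = 6.1050 mm/d
ETc = Kc × ET₀ = 1.15 × 6.1050 = 7.0208 mm/d
Over 5 days: 7.0208 × 5 = 35.104 mm

35 mm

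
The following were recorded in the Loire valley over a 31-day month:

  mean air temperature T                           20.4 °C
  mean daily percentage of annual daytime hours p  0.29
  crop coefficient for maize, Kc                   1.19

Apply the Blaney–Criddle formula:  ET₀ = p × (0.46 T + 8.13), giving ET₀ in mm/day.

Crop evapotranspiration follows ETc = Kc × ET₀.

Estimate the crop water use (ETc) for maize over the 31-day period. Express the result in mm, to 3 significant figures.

ET₀ = 0.29 × (0.46 × 20.4 + 8.13) = 0.29 × 17.514 = 5.0791 mm/d
ETc = Kc × ET₀ = 1.19 × 5.0791 = 6.0441 mm/d
Over 31 days: 6.0441 × 31 = 187.367 mm

187 mm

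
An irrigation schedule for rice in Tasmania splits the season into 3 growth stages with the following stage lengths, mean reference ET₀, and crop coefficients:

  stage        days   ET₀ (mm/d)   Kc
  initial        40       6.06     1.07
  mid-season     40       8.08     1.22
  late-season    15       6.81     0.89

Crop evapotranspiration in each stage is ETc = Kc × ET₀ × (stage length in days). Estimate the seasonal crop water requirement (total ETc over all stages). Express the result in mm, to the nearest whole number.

initial: 1.07 × 6.06 × 40 = 259.37 mm
mid-season: 1.22 × 8.08 × 40 = 394.30 mm
late-season: 0.89 × 6.81 × 15 = 90.91 mm
Seasonal total = 744.58 mm

745 mm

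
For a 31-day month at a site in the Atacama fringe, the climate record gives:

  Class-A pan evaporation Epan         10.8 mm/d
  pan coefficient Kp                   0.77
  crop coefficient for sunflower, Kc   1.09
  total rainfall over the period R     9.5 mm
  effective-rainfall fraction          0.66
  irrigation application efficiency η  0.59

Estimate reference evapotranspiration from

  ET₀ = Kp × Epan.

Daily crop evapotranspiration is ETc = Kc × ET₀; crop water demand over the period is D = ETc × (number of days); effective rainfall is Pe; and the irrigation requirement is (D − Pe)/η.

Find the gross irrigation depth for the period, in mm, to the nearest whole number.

ET₀ = 0.77 × 10.8 = 8.3160 mm/d
ETc = Kc × ET₀ = 1.09 × 8.3160 = 9.0644 mm/d
Crop demand D = ETc × 31 d = 9.0644 × 31 = 280.996 mm
Pe = 0.66 × 9.5 = 6.270 mm
D − Pe = 280.996 − 6.270 = 274.726 mm
Gross irrigation = 274.726 / 0.59 = 465.637 mm

466 mm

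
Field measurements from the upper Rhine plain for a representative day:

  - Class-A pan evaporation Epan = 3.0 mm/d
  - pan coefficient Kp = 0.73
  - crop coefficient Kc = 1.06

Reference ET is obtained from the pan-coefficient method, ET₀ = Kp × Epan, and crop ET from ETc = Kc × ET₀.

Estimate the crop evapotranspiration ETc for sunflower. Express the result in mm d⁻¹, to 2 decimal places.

ET₀ = 0.73 × 3.0 = 2.1900 mm/d
ETc = Kc × ET₀ = 1.06 × 2.1900 = 2.3214 mm/d

2.32 mm d⁻¹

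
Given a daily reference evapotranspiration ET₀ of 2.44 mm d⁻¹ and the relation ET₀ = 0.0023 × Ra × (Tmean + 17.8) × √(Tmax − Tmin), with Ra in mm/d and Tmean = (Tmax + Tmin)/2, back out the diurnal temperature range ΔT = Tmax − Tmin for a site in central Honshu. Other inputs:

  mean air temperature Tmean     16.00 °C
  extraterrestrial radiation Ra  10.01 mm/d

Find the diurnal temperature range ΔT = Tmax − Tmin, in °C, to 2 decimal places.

√ΔT = ET₀ / [0.0023 × Ra × (Tmean+17.8)] = 2.44 / (0.0023 × 10.01 × 33.80) = 3.1355
ΔT = 3.1355² = 9.831 °C

9.83 °C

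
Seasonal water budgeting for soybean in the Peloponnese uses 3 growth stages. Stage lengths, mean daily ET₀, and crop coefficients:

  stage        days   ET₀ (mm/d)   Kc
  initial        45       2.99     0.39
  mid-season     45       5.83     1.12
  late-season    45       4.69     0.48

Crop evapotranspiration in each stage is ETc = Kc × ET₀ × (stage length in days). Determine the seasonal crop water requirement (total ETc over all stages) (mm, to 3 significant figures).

initial: 0.39 × 2.99 × 45 = 52.47 mm
mid-season: 1.12 × 5.83 × 45 = 293.83 mm
late-season: 0.48 × 4.69 × 45 = 101.30 mm
Seasonal total = 447.60 mm

448 mm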